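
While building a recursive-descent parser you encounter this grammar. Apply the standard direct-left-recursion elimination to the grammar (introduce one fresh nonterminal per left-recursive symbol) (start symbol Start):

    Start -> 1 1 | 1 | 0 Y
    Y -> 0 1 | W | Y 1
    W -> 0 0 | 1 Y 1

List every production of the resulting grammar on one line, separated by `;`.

Directly left-recursive nonterminal: Y.
For Y: α = {1}, β = {0 1, W}. Rewrite as Y → β Y1 and Y1 → α Y1 | ε.

Start -> 1 1 | 1 | 0 Y; Y -> 0 1 Y1 | W Y1; W -> 0 0 | 1 Y 1; Y1 -> 1 Y1 | ε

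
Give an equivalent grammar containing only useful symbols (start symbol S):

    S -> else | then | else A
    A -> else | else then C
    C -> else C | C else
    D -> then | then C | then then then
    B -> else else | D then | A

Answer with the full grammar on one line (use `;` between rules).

Generating nonterminals: {A, B, D, S}.
Reachable from S after that: {A, S}.
Removed useless symbols: {B, C, D} and every production mentioning them.

S -> else | then | else A; A -> else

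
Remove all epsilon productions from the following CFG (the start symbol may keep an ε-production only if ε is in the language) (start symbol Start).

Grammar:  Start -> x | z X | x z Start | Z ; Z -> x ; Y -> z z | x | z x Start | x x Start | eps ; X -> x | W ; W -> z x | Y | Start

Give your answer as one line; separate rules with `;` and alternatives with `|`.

Nullable set = {W, X, Y}.
ε ∉ L(G), so no ε-production is kept.
For each production, add variants omitting each subset of nullable occurrences: Start → z X gives z X | z.

Start -> x | z X | z | x z Start | Z; Z -> x; Y -> z z | x | z x Start | x x Start; X -> x | W; W -> z x | Y | Start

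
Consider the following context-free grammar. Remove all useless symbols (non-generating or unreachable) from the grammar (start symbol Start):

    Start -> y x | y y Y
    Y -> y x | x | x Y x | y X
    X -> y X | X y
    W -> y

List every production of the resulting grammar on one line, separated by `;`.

Generating nonterminals: {Start, W, Y}.
Reachable from Start after that: {Start, Y}.
Removed useless symbols: {W, X} and every production mentioning them.

Start -> y x | y y Y; Y -> y x | x | x Y x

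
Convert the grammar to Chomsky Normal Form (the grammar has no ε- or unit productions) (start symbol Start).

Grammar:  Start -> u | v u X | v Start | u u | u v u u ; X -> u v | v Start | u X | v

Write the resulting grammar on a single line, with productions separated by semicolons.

Introduce a nonterminal for each terminal appearing in a rule of length ≥ 2: X1 → v, X2 → u.
Binarize each right-hand side of length ≥ 3 by chaining fresh nonterminals (Y1, Y2, …): affected rules were Start → X1 X2 X; Start → X2 X1 X2 X2.

Start -> u | X1 Y1 | X1 Start | X2 X2 | X2 Y2; X -> X2 X1 | X1 Start | X2 X | v; X1 -> v; X2 -> u; Y1 -> X2 X; Y2 -> X1 Y3; Y3 -> X2 X2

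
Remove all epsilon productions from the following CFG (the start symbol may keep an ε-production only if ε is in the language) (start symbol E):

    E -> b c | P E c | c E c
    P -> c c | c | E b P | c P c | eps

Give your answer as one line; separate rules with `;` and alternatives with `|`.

E -> b c | P E c | E c | c E c; P -> c c | c | E b P | E b | c P c

The nullable symbols are {P}.
ε ∉ L(G), so no ε-production is kept.
For each production, add variants omitting each subset of nullable occurrences: E → P E c gives P E c | E c. P → E b P gives E b P | E b.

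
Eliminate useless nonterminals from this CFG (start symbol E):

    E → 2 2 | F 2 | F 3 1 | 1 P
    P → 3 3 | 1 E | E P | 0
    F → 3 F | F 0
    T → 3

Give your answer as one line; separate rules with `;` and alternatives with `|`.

Generating nonterminals: {E, P, T}.
Reachable from E after that: {E, P}.
Removed useless symbols: {F, T} and every production mentioning them.

E → 2 2 | 1 P; P → 3 3 | 1 E | E P | 0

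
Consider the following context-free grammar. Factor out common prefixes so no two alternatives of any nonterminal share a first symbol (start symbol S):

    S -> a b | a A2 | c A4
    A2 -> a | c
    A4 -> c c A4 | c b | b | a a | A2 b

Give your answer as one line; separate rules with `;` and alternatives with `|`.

S has alternatives sharing prefix 'a': factor to S → a S' with S' → b | A2.
A4 has alternatives sharing prefix 'c': factor to A4 → c A4' with A4' → c A4 | b.

S -> c A4 | a S'; A2 -> a | c; A4 -> b | a a | A2 b | c A4'; S' -> b | A2; A4' -> c A4 | b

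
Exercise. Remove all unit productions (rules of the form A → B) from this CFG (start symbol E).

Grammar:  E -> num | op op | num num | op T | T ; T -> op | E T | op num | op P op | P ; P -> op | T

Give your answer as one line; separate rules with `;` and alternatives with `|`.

E -> num | op op | num num | op T | op | E T | op num | op P op; T -> op | E T | op num | op P op; P -> op | E T | op num | op P op

Unit pairs: E ⇒* {P, T}; P ⇒* {T}; T ⇒* {P}.
Replace each nonterminal's rules with the union of the non-unit rules of every nonterminal it unit-derives.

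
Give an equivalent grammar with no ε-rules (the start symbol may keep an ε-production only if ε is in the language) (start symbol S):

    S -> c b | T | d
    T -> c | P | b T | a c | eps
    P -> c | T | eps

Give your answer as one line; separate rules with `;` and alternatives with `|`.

S -> c b | T | d | ε; T -> c | P | b T | b | a c; P -> c | T

Nullable set = {P, S, T}.
ε ∈ L(G) since S is nullable, so keep S → ε.
Expand every rule over subsets of its nullable positions: T → b T gives b T | b.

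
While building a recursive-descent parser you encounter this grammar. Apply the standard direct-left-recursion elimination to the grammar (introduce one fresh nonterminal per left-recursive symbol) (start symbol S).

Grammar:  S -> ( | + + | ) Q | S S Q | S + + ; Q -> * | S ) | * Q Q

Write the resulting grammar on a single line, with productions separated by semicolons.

S -> ( S' | + + S' | ) Q S'; Q -> * | S ) | * Q Q; S' -> S Q S' | + + S' | ε

S is directly left-recursive.
For S: α = {S Q, + +}, β = {(, + +, ) Q}. Rewrite as S → β S' and S' → α S' | ε.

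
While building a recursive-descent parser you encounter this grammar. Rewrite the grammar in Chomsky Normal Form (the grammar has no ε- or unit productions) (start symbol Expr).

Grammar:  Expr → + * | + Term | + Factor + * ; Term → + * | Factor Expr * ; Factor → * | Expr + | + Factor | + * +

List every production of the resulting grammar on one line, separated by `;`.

Introduce a nonterminal for each terminal appearing in a rule of length ≥ 2: X1 → +, X2 → *.
Binarize each right-hand side of length ≥ 3 by chaining fresh nonterminals (Y1, Y2, …): affected rules were Expr → X1 Factor X1 X2; Term → Factor Expr X2; Factor → X1 X2 X1.

Expr → X1 X2 | X1 Term | X1 Y1; Term → X1 X2 | Factor Y3; Factor → * | Expr X1 | X1 Factor | X1 Y4; X1 → +; X2 → *; Y1 → Factor Y2; Y2 → X1 X2; Y3 → Expr X2; Y4 → X2 X1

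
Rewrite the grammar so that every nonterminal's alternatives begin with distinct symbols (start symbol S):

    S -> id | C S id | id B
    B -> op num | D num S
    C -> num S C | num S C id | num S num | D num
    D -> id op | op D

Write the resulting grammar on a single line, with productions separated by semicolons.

S -> C S id | id S'; B -> op num | D num S; C -> D num | num S C'; D -> id op | op D; S' -> ε | B; C' -> num | C C''; C'' -> ε | id

S has alternatives sharing prefix 'id': factor to S → id S' with S' → ε | B.
C has alternatives sharing prefix 'num S': factor to C → num S C' with C' → C | C id | num.
C' has alternatives sharing prefix 'C': factor to C' → C C'' with C'' → ε | id.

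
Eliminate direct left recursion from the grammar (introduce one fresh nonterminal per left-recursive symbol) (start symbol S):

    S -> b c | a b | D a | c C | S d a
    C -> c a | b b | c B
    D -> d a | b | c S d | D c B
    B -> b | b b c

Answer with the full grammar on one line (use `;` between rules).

S -> b c S' | a b S' | D a S' | c C S'; C -> c a | b b | c B; D -> d a D' | b D' | c S d D'; B -> b | b b c; S' -> d a S' | eps; D' -> c B D' | eps

S, D are directly left-recursive.
For S: α = {d a}, β = {b c, a b, D a, c C}. Rewrite as S → β S' and S' → α S' | ε.
For D: α = {c B}, β = {d a, b, c S d}. Rewrite as D → β D' and D' → α D' | ε.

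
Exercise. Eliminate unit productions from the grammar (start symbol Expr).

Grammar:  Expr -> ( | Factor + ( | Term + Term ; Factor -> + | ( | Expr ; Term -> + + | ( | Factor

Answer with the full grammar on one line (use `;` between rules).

Expr -> ( | Factor + ( | Term + Term; Factor -> + | ( | Factor + ( | Term + Term; Term -> + + | ( | + | Factor + ( | Term + Term

Unit pairs: Factor ⇒* {Expr}; Term ⇒* {Expr, Factor}.
Replace each nonterminal's rules with the union of the non-unit rules of every nonterminal it unit-derives.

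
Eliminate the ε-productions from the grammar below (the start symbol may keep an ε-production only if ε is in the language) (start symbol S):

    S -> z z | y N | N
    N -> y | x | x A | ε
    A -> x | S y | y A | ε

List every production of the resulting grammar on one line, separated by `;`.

Nullable set = {A, N, S}.
ε ∈ L(G) since S is nullable, so keep S → ε.
For each production, add variants omitting each subset of nullable occurrences: S → y N gives y N | y. A → S y gives S y | y.

S -> z z | y N | y | N | ε; N -> y | x | x A; A -> x | S y | y | y A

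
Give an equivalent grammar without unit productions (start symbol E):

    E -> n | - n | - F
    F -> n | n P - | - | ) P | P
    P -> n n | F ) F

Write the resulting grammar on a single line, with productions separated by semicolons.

Unit pairs: F ⇒* {P}.
For every A with A ⇒* B via unit rules, add B's non-unit alternatives to A; then delete every rule of the form X → Y.

E -> n | - n | - F; F -> n | n P - | - | ) P | n n | F ) F; P -> n n | F ) F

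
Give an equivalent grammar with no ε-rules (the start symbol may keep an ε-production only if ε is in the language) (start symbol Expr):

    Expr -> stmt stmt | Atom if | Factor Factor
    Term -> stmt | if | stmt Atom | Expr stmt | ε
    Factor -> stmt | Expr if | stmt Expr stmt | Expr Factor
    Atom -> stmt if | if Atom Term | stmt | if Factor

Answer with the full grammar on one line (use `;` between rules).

Expr -> stmt stmt | Atom if | Factor Factor; Term -> stmt | if | stmt Atom | Expr stmt; Factor -> stmt | Expr if | stmt Expr stmt | Expr Factor; Atom -> stmt if | if Atom Term | if Atom | stmt | if Factor

Nullable set = {Term}.
ε ∉ L(G), so no ε-production is kept.
Add the nullable-subset variants: Atom → if Atom Term gives if Atom Term | if Atom.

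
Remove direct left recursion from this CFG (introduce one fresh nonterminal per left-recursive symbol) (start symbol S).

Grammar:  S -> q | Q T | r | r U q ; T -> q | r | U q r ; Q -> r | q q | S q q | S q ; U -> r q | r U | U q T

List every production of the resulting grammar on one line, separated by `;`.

Directly left-recursive nonterminal: U.
For U: α = {q T}, β = {r q, r U}. Rewrite as U → β U' and U' → α U' | ε.

S -> q | Q T | r | r U q; T -> q | r | U q r; Q -> r | q q | S q q | S q; U -> r q U' | r U U'; U' -> q T U' | ε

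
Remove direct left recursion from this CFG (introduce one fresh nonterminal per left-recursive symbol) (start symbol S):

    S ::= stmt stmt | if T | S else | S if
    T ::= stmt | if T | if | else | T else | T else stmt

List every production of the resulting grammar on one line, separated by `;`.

S, T are directly left-recursive.
For S: α = {else, if}, β = {stmt stmt, if T}. Rewrite as S → β S' and S' → α S' | ε.
For T: α = {else, else stmt}, β = {stmt, if T, if, else}. Rewrite as T → β T' and T' → α T' | ε.

S ::= stmt stmt S' | if T S'; T ::= stmt T' | if T T' | if T' | else T'; S' ::= else S' | if S' | ε; T' ::= else T' | else stmt T' | ε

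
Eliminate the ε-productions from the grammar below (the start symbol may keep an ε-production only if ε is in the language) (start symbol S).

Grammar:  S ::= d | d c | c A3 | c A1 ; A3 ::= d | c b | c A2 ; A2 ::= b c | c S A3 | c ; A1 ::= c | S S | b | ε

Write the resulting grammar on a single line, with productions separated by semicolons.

S ::= d | d c | c A3 | c A1 | c; A3 ::= d | c b | c A2; A2 ::= b c | c S A3 | c; A1 ::= c | S S | b

Nullable nonterminals: {A1}.
ε ∉ L(G), so no ε-production is kept.
For each production, add variants omitting each subset of nullable occurrences: S → c A1 gives c A1 | c.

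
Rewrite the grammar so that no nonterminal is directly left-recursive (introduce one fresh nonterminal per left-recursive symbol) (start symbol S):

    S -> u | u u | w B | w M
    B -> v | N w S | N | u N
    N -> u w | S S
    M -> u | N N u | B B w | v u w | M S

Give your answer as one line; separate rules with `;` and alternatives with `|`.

Left recursion appears on M.
For M: α = {S}, β = {u, N N u, B B w, v u w}. Rewrite as M → β M' and M' → α M' | ε.

S -> u | u u | w B | w M; B -> v | N w S | N | u N; N -> u w | S S; M -> u M' | N N u M' | B B w M' | v u w M'; M' -> S M' | epsilon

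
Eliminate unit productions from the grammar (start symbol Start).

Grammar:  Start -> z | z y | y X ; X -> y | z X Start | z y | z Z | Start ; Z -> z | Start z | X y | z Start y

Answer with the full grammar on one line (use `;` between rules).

Start -> z | z y | y X; X -> z | z y | y X | y | z X Start | z Z; Z -> z | Start z | X y | z Start y

Unit pairs: X ⇒* {Start}.
Replace each nonterminal's rules with the union of the non-unit rules of every nonterminal it unit-derives.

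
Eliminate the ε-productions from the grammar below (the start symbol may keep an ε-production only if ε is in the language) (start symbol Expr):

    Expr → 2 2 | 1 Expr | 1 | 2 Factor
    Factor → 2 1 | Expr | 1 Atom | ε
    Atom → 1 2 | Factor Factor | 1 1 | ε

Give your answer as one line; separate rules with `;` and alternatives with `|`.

The nullable symbols are {Atom, Factor}.
ε ∉ L(G), so no ε-production is kept.
Add the nullable-subset variants: Expr → 2 Factor gives 2 Factor | 2. Factor → 1 Atom gives 1 Atom | 1. Atom → Factor Factor gives Factor Factor | Factor.

Expr → 2 2 | 1 Expr | 1 | 2 Factor | 2; Factor → 2 1 | Expr | 1 Atom | 1; Atom → 1 2 | Factor Factor | Factor | 1 1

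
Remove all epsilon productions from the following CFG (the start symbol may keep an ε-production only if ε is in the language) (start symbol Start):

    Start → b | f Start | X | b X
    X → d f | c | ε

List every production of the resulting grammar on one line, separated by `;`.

Start → b | f Start | f | X | b X | ε; X → d f | c

Nullable set = {Start, X}.
ε ∈ L(G) since Start is nullable, so keep Start → ε.
Expand every rule over subsets of its nullable positions: Start → f Start gives f Start | f.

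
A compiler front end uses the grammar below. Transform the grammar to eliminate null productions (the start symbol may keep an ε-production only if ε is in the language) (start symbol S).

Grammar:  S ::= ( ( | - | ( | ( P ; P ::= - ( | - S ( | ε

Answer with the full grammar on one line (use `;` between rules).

S ::= ( ( | - | ( | ( P; P ::= - ( | - S (

Nullable nonterminals: {P}.
ε ∉ L(G), so no ε-production is kept.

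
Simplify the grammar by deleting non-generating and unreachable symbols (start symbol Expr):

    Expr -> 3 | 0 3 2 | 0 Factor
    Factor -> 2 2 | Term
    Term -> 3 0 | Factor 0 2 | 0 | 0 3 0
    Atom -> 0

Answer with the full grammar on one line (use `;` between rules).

Expr -> 3 | 0 3 2 | 0 Factor; Factor -> 2 2 | Term; Term -> 3 0 | Factor 0 2 | 0 | 0 3 0

Generating nonterminals: {Atom, Expr, Factor, Term}.
Reachable from Expr after that: {Expr, Factor, Term}.
Removed useless symbols: {Atom} and every production mentioning them.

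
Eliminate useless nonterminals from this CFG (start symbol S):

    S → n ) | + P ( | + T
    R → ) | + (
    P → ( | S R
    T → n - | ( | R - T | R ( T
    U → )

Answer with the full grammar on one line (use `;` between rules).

Generating nonterminals: {P, R, S, T, U}.
Reachable from S after that: {P, R, S, T}.
Removed useless symbols: {U} and every production mentioning them.

S → n ) | + P ( | + T; R → ) | + (; P → ( | S R; T → n - | ( | R - T | R ( T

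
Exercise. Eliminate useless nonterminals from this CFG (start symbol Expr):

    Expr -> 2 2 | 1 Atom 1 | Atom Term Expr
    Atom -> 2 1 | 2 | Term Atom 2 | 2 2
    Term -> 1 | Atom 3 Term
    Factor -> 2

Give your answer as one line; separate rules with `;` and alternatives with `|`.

Expr -> 2 2 | 1 Atom 1 | Atom Term Expr; Atom -> 2 1 | 2 | Term Atom 2 | 2 2; Term -> 1 | Atom 3 Term

Generating nonterminals: {Atom, Expr, Factor, Term}.
Reachable from Expr after that: {Atom, Expr, Term}.
Removed useless symbols: {Factor} and every production mentioning them.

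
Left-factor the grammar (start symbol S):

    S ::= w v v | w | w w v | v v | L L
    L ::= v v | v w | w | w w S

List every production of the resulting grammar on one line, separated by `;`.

S has alternatives sharing prefix 'w': factor to S → w S' with S' → v v | ε | w v.
L has alternatives sharing prefix 'v': factor to L → v L' with L' → v | w.
L has alternatives sharing prefix 'w': factor to L → w L'' with L'' → ε | w S.

S ::= v v | L L | w S'; L ::= v L' | w L''; S' ::= v v | ε | w v; L' ::= v | w; L'' ::= ε | w S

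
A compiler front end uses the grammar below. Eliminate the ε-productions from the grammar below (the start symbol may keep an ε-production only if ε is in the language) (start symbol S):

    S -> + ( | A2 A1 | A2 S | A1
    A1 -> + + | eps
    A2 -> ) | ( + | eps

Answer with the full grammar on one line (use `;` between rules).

Nullable nonterminals: {A1, A2, S}.
ε ∈ L(G) since S is nullable, so keep S → ε.
For each production, add variants omitting each subset of nullable occurrences: S → A2 A1 gives A2 A1 | A2 | A1.

S -> + ( | A2 A1 | A2 | A1 | A2 S | ε; A1 -> + +; A2 -> ) | ( +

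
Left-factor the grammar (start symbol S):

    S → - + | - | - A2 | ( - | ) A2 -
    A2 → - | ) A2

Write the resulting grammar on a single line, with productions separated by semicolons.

S has alternatives sharing prefix '-': factor to S → - S' with S' → + | ε | A2.

S → ( - | ) A2 - | - S'; A2 → - | ) A2; S' → + | ε | A2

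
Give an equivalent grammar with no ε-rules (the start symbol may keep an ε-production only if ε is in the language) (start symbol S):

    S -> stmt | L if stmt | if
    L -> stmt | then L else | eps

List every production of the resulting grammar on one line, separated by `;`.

S -> stmt | L if stmt | if stmt | if; L -> stmt | then L else | then else

Nullable set = {L}.
ε ∉ L(G), so no ε-production is kept.
For each production, add variants omitting each subset of nullable occurrences: S → L if stmt gives L if stmt | if stmt. L → then L else gives then L else | then else.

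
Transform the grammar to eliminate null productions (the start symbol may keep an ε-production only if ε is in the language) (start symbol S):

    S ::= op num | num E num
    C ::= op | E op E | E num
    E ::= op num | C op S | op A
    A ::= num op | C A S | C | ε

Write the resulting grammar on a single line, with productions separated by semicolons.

S ::= op num | num E num; C ::= op | E op E | E num; E ::= op num | C op S | op A | op; A ::= num op | C A S | C S | C

Nullable set = {A}.
ε ∉ L(G), so no ε-production is kept.
Add the nullable-subset variants: E → op A gives op A | op. A → C A S gives C A S | C S.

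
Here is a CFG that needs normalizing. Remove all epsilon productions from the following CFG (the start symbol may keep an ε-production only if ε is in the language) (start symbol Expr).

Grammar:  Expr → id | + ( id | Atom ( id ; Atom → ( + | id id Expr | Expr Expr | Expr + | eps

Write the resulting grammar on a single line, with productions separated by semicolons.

Expr → id | + ( id | Atom ( id | ( id; Atom → ( + | id id Expr | Expr Expr | Expr +

Nullable set = {Atom}.
ε ∉ L(G), so no ε-production is kept.
For each production, add variants omitting each subset of nullable occurrences: Expr → Atom ( id gives Atom ( id | ( id.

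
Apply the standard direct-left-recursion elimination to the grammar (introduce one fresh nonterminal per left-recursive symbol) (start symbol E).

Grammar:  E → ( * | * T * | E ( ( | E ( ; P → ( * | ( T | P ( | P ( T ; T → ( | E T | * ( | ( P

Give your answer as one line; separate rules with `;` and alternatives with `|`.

Directly left-recursive nonterminals: E, P.
For E: α = {( (, (}, β = {( *, * T *}. Rewrite as E → β E' and E' → α E' | ε.
For P: α = {(, ( T}, β = {( *, ( T}. Rewrite as P → β P' and P' → α P' | ε.

E → ( * E' | * T * E'; P → ( * P' | ( T P'; T → ( | E T | * ( | ( P; E' → ( ( E' | ( E' | ε; P' → ( P' | ( T P' | ε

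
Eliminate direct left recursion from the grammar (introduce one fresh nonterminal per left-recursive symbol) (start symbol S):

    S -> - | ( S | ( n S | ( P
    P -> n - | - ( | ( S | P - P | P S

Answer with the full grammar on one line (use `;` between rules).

Left recursion appears on P.
For P: α = {- P, S}, β = {n -, - (, ( S}. Rewrite as P → β P' and P' → α P' | ε.

S -> - | ( S | ( n S | ( P; P -> n - P' | - ( P' | ( S P'; P' -> - P P' | S P' | ε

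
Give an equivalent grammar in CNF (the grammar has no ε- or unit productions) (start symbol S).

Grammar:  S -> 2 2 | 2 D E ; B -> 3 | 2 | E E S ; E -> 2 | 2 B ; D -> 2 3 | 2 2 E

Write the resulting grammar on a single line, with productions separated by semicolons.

Introduce a nonterminal for each terminal appearing in a rule of length ≥ 2: X1 → 2, X2 → 3.
Binarize each right-hand side of length ≥ 3 by chaining fresh nonterminals (Y1, Y2, …): affected rules were S → X1 D E; B → E E S; D → X1 X1 E.

S -> X1 X1 | X1 Y1; B -> 3 | 2 | E Y2; E -> 2 | X1 B; D -> X1 X2 | X1 Y3; X1 -> 2; X2 -> 3; Y1 -> D E; Y2 -> E S; Y3 -> X1 E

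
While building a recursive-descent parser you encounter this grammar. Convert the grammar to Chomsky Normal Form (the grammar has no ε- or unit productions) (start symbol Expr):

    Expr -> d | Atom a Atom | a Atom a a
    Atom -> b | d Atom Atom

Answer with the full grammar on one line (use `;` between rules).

Introduce a nonterminal for each terminal appearing in a rule of length ≥ 2: X1 → a, X2 → d.
Binarize each right-hand side of length ≥ 3 by chaining fresh nonterminals (Y1, Y2, …): affected rules were Expr → Atom X1 Atom; Expr → X1 Atom X1 X1; Atom → X2 Atom Atom.

Expr -> d | Atom Y1 | X1 Y2; Atom -> b | X2 Y4; X1 -> a; X2 -> d; Y1 -> X1 Atom; Y2 -> Atom Y3; Y3 -> X1 X1; Y4 -> Atom Atom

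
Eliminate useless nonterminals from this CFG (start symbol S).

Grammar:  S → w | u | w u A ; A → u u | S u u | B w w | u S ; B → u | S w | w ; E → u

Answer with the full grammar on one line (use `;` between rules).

Generating nonterminals: {A, B, E, S}.
Reachable from S after that: {A, B, S}.
Removed useless symbols: {E} and every production mentioning them.

S → w | u | w u A; A → u u | S u u | B w w | u S; B → u | S w | w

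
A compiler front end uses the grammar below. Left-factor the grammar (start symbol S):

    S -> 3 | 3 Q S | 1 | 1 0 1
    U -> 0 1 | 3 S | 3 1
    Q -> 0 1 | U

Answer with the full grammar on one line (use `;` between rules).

S -> 3 S' | 1 S''; U -> 0 1 | 3 U'; Q -> 0 1 | U; S' -> ε | Q S; S'' -> ε | 0 1; U' -> S | 1

S has alternatives sharing prefix '3': factor to S → 3 S' with S' → ε | Q S.
S has alternatives sharing prefix '1': factor to S → 1 S'' with S'' → ε | 0 1.
U has alternatives sharing prefix '3': factor to U → 3 U' with U' → S | 1.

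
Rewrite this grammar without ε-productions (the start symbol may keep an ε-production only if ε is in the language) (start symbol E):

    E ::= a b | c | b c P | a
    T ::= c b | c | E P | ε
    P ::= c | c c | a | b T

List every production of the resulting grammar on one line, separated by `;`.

Nullable nonterminals: {T}.
ε ∉ L(G), so no ε-production is kept.
For each production, add variants omitting each subset of nullable occurrences: P → b T gives b T | b.

E ::= a b | c | b c P | a; T ::= c b | c | E P; P ::= c | c c | a | b T | b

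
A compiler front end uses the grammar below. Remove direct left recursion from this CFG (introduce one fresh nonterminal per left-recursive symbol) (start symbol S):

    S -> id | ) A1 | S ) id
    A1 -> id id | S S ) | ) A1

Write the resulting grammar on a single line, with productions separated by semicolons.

Directly left-recursive nonterminal: S.
For S: α = {) id}, β = {id, ) A1}. Rewrite as S → β S' and S' → α S' | ε.

S -> id S' | ) A1 S'; A1 -> id id | S S ) | ) A1; S' -> ) id S' | ε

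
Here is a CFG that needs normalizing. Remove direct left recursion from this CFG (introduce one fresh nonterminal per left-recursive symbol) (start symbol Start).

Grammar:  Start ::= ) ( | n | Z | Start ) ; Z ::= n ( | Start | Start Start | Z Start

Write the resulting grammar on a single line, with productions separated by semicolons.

Start, Z are directly left-recursive.
For Start: α = {)}, β = {) (, n, Z}. Rewrite as Start → β Start1 and Start1 → α Start1 | ε.
For Z: α = {Start}, β = {n (, Start, Start Start}. Rewrite as Z → β Z1 and Z1 → α Z1 | ε.

Start ::= ) ( Start1 | n Start1 | Z Start1; Z ::= n ( Z1 | Start Z1 | Start Start Z1; Start1 ::= ) Start1 | ε; Z1 ::= Start Z1 | ε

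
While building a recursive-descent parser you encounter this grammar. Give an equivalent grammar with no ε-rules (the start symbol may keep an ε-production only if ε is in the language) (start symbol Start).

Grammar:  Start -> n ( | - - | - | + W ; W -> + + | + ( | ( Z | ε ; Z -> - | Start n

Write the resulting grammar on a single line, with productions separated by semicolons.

Start -> n ( | - - | - | + W | +; W -> + + | + ( | ( Z; Z -> - | Start n

The nullable symbols are {W}.
ε ∉ L(G), so no ε-production is kept.
Add the nullable-subset variants: Start → + W gives + W | +.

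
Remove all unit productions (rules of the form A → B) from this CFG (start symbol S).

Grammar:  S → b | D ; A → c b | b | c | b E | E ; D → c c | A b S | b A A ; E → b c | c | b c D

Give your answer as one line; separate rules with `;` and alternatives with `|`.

S → c c | A b S | b A A | b; A → b c | c | b c D | c b | b | b E; D → c c | A b S | b A A; E → b c | c | b c D

Unit pairs: A ⇒* {E}; S ⇒* {D}.
Replace each nonterminal's rules with the union of the non-unit rules of every nonterminal it unit-derives.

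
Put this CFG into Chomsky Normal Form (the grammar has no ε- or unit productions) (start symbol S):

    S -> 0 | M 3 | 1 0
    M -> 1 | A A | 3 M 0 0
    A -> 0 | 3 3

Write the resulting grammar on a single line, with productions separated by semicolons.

S -> 0 | M X1 | X2 X3; M -> 1 | A A | X1 Y1; A -> 0 | X1 X1; X1 -> 3; X2 -> 1; X3 -> 0; Y1 -> M Y2; Y2 -> X3 X3

Introduce a nonterminal for each terminal appearing in a rule of length ≥ 2: X1 → 3, X2 → 1, X3 → 0.
Binarize each right-hand side of length ≥ 3 by chaining fresh nonterminals (Y1, Y2, …): affected rules were M → X1 M X3 X3.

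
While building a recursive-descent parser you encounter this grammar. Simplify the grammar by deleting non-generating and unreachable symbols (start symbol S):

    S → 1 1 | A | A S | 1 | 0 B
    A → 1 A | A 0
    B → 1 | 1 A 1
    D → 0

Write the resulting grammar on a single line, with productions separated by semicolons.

S → 1 1 | 1 | 0 B; B → 1

Generating nonterminals: {B, D, S}.
Reachable from S after that: {B, S}.
Removed useless symbols: {A, D} and every production mentioning them.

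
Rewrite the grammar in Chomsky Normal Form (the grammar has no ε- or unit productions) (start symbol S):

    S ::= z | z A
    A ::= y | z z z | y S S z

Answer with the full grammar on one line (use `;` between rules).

S ::= z | X1 A; A ::= y | X1 Y1 | X2 Y2; X1 ::= z; X2 ::= y; Y1 ::= X1 X1; Y2 ::= S Y3; Y3 ::= S X1

Introduce a nonterminal for each terminal appearing in a rule of length ≥ 2: X1 → z, X2 → y.
Binarize each right-hand side of length ≥ 3 by chaining fresh nonterminals (Y1, Y2, …): affected rules were A → X1 X1 X1; A → X2 S S X1.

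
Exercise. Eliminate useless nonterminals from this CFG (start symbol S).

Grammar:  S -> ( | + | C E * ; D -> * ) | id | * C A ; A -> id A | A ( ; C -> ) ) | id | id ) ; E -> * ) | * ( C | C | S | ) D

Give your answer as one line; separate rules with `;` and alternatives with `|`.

Generating nonterminals: {C, D, E, S}.
Reachable from S after that: {C, D, E, S}.
Removed useless symbols: {A} and every production mentioning them.

S -> ( | + | C E *; D -> * ) | id; C -> ) ) | id | id ); E -> * ) | * ( C | C | S | ) D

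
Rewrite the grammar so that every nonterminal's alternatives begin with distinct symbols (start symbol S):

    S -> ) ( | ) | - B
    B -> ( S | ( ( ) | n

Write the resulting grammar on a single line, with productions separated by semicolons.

S has alternatives sharing prefix ')': factor to S → ) S' with S' → ( | ε.
B has alternatives sharing prefix '(': factor to B → ( B' with B' → S | ( ).

S -> - B | ) S'; B -> n | ( B'; S' -> ( | ε; B' -> S | ( )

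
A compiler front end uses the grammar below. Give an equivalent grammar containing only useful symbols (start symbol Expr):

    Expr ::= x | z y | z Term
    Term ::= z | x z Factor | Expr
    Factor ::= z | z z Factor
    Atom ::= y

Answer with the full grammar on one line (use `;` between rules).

Generating nonterminals: {Atom, Expr, Factor, Term}.
Reachable from Expr after that: {Expr, Factor, Term}.
Removed useless symbols: {Atom} and every production mentioning them.

Expr ::= x | z y | z Term; Term ::= z | x z Factor | Expr; Factor ::= z | z z Factor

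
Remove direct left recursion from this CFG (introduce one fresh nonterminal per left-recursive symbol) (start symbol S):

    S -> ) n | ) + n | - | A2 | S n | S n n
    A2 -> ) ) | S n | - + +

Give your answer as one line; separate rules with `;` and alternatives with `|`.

S is directly left-recursive.
For S: α = {n, n n}, β = {) n, ) + n, -, A2}. Rewrite as S → β S' and S' → α S' | ε.

S -> ) n S' | ) + n S' | - S' | A2 S'; A2 -> ) ) | S n | - + +; S' -> n S' | n n S' | ε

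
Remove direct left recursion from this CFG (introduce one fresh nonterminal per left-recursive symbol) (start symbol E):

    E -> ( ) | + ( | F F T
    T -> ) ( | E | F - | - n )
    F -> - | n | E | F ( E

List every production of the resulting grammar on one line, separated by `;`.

E -> ( ) | + ( | F F T; T -> ) ( | E | F - | - n ); F -> - F' | n F' | E F'; F' -> ( E F' | ε

Directly left-recursive nonterminal: F.
For F: α = {( E}, β = {-, n, E}. Rewrite as F → β F' and F' → α F' | ε.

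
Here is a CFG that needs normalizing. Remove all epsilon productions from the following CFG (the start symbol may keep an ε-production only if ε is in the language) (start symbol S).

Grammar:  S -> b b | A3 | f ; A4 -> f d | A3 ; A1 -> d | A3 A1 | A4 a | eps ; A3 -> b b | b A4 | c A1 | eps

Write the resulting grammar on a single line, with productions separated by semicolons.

S -> b b | A3 | f | eps; A4 -> f d | A3; A1 -> d | A3 A1 | A3 | A4 a | a; A3 -> b b | b A4 | b | c A1 | c

The nullable symbols are {A1, A3, A4, S}.
ε ∈ L(G) since S is nullable, so keep S → ε.
For each production, add variants omitting each subset of nullable occurrences: A1 → A3 A1 gives A3 A1 | A3. A1 → A4 a gives A4 a | a. A3 → b A4 gives b A4 | b. A3 → c A1 gives c A1 | c.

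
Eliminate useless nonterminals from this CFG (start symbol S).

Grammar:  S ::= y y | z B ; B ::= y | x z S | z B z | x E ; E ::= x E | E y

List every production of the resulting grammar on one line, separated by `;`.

Generating nonterminals: {B, S}.
Reachable from S after that: {B, S}.
Removed useless symbols: {E} and every production mentioning them.

S ::= y y | z B; B ::= y | x z S | z B z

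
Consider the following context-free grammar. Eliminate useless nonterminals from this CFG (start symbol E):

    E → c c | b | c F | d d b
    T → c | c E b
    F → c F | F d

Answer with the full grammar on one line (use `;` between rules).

Generating nonterminals: {E, T}.
Reachable from E after that: {E}.
Removed useless symbols: {F, T} and every production mentioning them.

E → c c | b | d d b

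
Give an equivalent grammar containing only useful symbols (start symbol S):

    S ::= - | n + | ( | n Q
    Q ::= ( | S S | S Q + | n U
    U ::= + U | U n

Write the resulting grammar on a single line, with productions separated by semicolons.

Generating nonterminals: {Q, S}.
Reachable from S after that: {Q, S}.
Removed useless symbols: {U} and every production mentioning them.

S ::= - | n + | ( | n Q; Q ::= ( | S S | S Q +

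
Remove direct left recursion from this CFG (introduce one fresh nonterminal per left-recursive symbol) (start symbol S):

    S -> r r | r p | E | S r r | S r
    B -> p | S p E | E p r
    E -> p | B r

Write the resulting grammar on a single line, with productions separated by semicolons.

Directly left-recursive nonterminal: S.
For S: α = {r r, r}, β = {r r, r p, E}. Rewrite as S → β S' and S' → α S' | ε.

S -> r r S' | r p S' | E S'; B -> p | S p E | E p r; E -> p | B r; S' -> r r S' | r S' | epsilon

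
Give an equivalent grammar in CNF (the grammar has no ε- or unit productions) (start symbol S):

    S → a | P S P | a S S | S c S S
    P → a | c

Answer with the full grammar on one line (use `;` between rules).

S → a | P Y1 | X1 Y2 | S Y3; P → a | c; X1 → a; X2 → c; Y1 → S P; Y2 → S S; Y3 → X2 Y4; Y4 → S S

Introduce a nonterminal for each terminal appearing in a rule of length ≥ 2: X1 → a, X2 → c.
Binarize each right-hand side of length ≥ 3 by chaining fresh nonterminals (Y1, Y2, …): affected rules were S → P S P; S → X1 S S; S → S X2 S S.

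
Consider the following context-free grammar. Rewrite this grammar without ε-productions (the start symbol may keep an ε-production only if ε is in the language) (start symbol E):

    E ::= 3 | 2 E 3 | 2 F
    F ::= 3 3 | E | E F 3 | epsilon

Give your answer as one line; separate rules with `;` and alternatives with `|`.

Nullable nonterminals: {F}.
ε ∉ L(G), so no ε-production is kept.
Add the nullable-subset variants: E → 2 F gives 2 F | 2. F → E F 3 gives E F 3 | E 3.

E ::= 3 | 2 E 3 | 2 F | 2; F ::= 3 3 | E | E F 3 | E 3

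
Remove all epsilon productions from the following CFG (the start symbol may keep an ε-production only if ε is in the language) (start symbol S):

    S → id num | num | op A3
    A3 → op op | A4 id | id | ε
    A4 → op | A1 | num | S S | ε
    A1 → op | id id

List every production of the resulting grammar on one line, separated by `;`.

S → id num | num | op A3 | op; A3 → op op | A4 id | id; A4 → op | A1 | num | S S; A1 → op | id id

Nullable nonterminals: {A3, A4}.
ε ∉ L(G), so no ε-production is kept.
Expand every rule over subsets of its nullable positions: S → op A3 gives op A3 | op. A3 → A4 id gives A4 id | id.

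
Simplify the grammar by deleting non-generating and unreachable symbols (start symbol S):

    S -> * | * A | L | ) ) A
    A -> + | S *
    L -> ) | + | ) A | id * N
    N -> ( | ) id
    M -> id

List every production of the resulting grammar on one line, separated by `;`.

S -> * | * A | L | ) ) A; A -> + | S *; L -> ) | + | ) A | id * N; N -> ( | ) id

Generating nonterminals: {A, L, M, N, S}.
Reachable from S after that: {A, L, N, S}.
Removed useless symbols: {M} and every production mentioning them.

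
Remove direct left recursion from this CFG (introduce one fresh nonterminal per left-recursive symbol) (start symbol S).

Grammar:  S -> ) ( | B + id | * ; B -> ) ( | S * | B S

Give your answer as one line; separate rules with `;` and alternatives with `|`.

Directly left-recursive nonterminal: B.
For B: α = {S}, β = {) (, S *}. Rewrite as B → β B' and B' → α B' | ε.

S -> ) ( | B + id | *; B -> ) ( B' | S * B'; B' -> S B' | epsilon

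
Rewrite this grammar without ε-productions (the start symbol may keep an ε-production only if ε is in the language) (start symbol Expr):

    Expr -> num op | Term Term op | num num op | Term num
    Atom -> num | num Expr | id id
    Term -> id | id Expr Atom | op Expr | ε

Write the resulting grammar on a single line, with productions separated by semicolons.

Nullable set = {Term}.
ε ∉ L(G), so no ε-production is kept.
For each production, add variants omitting each subset of nullable occurrences: Expr → Term Term op gives Term Term op | Term op | op. Expr → Term num gives Term num | num.

Expr -> num op | Term Term op | Term op | op | num num op | Term num | num; Atom -> num | num Expr | id id; Term -> id | id Expr Atom | op Expr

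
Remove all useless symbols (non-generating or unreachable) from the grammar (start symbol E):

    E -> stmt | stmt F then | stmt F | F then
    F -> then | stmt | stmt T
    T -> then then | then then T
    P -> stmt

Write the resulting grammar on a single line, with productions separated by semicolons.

Generating nonterminals: {E, F, P, T}.
Reachable from E after that: {E, F, T}.
Removed useless symbols: {P} and every production mentioning them.

E -> stmt | stmt F then | stmt F | F then; F -> then | stmt | stmt T; T -> then then | then then T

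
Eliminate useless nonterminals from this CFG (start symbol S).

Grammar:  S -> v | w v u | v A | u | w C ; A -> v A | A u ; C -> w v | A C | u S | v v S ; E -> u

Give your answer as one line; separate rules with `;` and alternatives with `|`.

S -> v | w v u | u | w C; C -> w v | u S | v v S

Generating nonterminals: {C, E, S}.
Reachable from S after that: {C, S}.
Removed useless symbols: {A, E} and every production mentioning them.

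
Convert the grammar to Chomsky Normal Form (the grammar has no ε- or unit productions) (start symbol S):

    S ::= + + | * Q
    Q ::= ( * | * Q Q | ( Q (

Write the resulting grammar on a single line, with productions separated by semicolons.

Introduce a nonterminal for each terminal appearing in a rule of length ≥ 2: X1 → +, X2 → *, X3 → (.
Binarize each right-hand side of length ≥ 3 by chaining fresh nonterminals (Y1, Y2, …): affected rules were Q → X2 Q Q; Q → X3 Q X3.

S ::= X1 X1 | X2 Q; Q ::= X3 X2 | X2 Y1 | X3 Y2; X1 ::= +; X2 ::= *; X3 ::= (; Y1 ::= Q Q; Y2 ::= Q X3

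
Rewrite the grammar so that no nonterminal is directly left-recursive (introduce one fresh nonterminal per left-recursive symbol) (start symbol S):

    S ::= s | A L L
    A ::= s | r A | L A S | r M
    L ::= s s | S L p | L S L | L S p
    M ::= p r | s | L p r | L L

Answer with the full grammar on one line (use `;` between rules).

S ::= s | A L L; A ::= s | r A | L A S | r M; L ::= s s L' | S L p L'; M ::= p r | s | L p r | L L; L' ::= S L L' | S p L' | ε

L is directly left-recursive.
For L: α = {S L, S p}, β = {s s, S L p}. Rewrite as L → β L' and L' → α L' | ε.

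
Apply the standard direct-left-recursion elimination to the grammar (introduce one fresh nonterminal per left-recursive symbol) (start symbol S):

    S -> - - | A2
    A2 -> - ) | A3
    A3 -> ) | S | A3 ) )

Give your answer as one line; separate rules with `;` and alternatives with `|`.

S -> - - | A2; A2 -> - ) | A3; A3 -> ) A3' | S A3'; A3' -> ) ) A3' | ε

Left recursion appears on A3.
For A3: α = {) )}, β = {), S}. Rewrite as A3 → β A3' and A3' → α A3' | ε.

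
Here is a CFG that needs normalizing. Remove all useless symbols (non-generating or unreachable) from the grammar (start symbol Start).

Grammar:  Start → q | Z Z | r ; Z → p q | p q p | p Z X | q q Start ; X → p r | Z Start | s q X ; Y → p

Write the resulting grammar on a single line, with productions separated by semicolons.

Generating nonterminals: {Start, X, Y, Z}.
Reachable from Start after that: {Start, X, Z}.
Removed useless symbols: {Y} and every production mentioning them.

Start → q | Z Z | r; Z → p q | p q p | p Z X | q q Start; X → p r | Z Start | s q X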